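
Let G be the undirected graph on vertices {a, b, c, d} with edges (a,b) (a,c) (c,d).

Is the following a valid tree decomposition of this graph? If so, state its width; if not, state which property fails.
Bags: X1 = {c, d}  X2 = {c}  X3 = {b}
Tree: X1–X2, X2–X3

No — vertex a appears in no bag.

A tree decomposition must satisfy three properties: every vertex lies in some bag; for every edge, both endpoints lie together in some bag; and for every vertex, the bags containing it form a connected subtree. Here vertex a appears in no bag, so the decomposition is invalid.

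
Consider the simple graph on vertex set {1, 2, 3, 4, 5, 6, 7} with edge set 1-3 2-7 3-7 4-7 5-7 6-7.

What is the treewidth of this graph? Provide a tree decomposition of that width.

Treewidth 1.
Bags: B1 = {2, 7}  B2 = {3, 7}  B3 = {6, 7}  B4 = {1, 3}  B5 = {5, 7}  B6 = {4, 7}
Tree: B1–B2, B1–B3, B2–B4, B1–B5, B2–B6

Every bag has size at most 2, so the width is 2 − 1 = 1 and tw(G) ≤ 1. Since G has at least one edge (e.g. 2–7), it is not an edgeless graph, so tw(G) ≥ 1. Hence tw(G) = 1 exactly.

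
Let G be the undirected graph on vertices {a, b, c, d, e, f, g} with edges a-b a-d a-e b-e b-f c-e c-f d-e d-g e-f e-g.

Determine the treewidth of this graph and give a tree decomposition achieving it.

Treewidth 2.
Bags: B1 = {b, e, f}  B2 = {a, b, e}  B3 = {c, e, f}  B4 = {a, d, e}  B5 = {d, e, g}
Tree: B1–B2, B1–B3, B2–B4, B4–B5

The largest bag has 3 vertices, giving width 2; this decomposition certifies tw(G) ≤ 2. For the lower bound, the 3 vertices {d, e, g} are pairwise adjacent, and any tree decomposition puts a clique entirely inside one bag — forcing width ≥ 2. Hence tw(G) = 2 exactly.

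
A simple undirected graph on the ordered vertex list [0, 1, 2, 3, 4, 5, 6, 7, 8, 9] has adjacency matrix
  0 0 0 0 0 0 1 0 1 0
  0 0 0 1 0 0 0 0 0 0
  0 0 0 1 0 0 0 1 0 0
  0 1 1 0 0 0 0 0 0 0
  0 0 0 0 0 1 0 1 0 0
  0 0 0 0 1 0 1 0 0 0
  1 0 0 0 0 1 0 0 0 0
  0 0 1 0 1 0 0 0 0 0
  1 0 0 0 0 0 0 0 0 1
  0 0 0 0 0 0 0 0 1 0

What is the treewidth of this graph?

A width-1 tree decomposition is:
Bags: B1 = {1, 3}  B2 = {2, 3}  B3 = {2, 7}  B4 = {4, 7}  B5 = {4, 5}  B6 = {5, 6}  B7 = {0, 6}  B8 = {0, 8}  B9 = {8, 9}
Tree: B1–B2, B2–B3, B3–B4, B4–B5, B5–B6, B6–B7, B7–B8, B8–B9
The largest bag has 2 vertices, giving width 1; this decomposition certifies tw(G) ≤ 1. Any graph with an edge has treewidth ≥ 1, and G has the edge 1–3. Hence tw(G) = 1 exactly.

1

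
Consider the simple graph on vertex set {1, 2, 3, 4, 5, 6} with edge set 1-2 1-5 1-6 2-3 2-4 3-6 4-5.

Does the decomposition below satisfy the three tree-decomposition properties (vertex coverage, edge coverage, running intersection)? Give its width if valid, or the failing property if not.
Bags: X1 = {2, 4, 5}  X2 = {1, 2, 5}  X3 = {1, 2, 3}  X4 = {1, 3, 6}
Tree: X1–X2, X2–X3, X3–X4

Yes; width 2.

Every vertex of G appears in some bag (union = {1, 2, 3, 4, 5, 6}); every edge is covered by a bag; and for each vertex v the set of bags containing v is connected in the bag tree. The decomposition is therefore valid. The largest bag has 3 vertices, so the width is 2.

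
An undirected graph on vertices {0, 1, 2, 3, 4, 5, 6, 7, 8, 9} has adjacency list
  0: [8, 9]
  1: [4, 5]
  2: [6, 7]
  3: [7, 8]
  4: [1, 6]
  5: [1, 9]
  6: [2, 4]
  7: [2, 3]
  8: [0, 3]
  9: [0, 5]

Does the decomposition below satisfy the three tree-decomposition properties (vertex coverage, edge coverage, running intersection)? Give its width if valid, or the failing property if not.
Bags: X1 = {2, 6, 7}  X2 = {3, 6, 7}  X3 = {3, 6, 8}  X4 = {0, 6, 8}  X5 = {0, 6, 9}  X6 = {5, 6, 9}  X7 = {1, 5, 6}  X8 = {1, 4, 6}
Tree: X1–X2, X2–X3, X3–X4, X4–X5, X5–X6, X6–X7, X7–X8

Vertex coverage: the bags together contain {0, 1, 2, 3, 4, 5, 6, 7, 8, 9}, the full vertex set. Edge coverage: each edge of G has both endpoints in at least one bag. Running intersection: for every vertex, the bags containing it form a connected subtree. All three properties hold, so this is a valid tree decomposition of width max|bag| − 1 = 2, and hence tw(G) ≤ 2.

Yes; width 2.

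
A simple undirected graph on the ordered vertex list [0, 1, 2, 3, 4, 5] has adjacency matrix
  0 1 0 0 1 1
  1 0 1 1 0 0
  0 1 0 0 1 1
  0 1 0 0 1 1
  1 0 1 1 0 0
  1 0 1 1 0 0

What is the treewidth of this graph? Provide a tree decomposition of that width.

Treewidth 3.
One such decomposition:
Bags: B1 = {1, 2, 4, 5}  B2 = {0, 1, 4, 5}  B3 = {1, 3, 4, 5}
Tree: B1–B2, B2–B3

The largest bag has 4 vertices, giving width 3; this decomposition certifies tw(G) ≤ 3. For the lower bound: the 4 vertex sets {1,2}, {0,4}, {5}, {3} are disjoint, each induces a connected subgraph, and every pair is joined by at least one edge of G. Contracting each set to a single vertex therefore yields K_{4} as a minor, and since treewidth is minor-monotone, tw(G) ≥ tw(K_{4}) = 3. Therefore the treewidth is 3.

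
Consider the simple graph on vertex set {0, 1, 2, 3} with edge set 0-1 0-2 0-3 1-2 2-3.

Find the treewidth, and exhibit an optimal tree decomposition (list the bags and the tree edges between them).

Every bag has size at most 3, so the width is 3 − 1 = 2 and tw(G) ≤ 2. On the other hand G contains the 3-clique {0, 1, 2}. A clique must lie in a single bag of any decomposition, so no decomposition can have width below 2. The upper and lower bounds meet at 2, so that is the treewidth.

Treewidth 2.
One such decomposition:
Bags: B1 = {0, 1, 2}  B2 = {0, 2, 3}
Tree: B1–B2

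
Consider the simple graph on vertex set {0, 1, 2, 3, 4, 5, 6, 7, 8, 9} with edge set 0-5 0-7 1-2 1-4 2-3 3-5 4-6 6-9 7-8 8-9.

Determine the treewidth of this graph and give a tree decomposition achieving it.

Every bag has size at most 3, so the width is 3 − 1 = 2 and tw(G) ≤ 2. For the lower bound, G contains the cycle 3–2–1–4–6–9–8–7–0–5–3, so G is not a forest; only forests have treewidth ≤ 1, hence tw(G) ≥ 2. Combining the bounds, tw(G) = 2.

Treewidth 2.
Bags: B1 = {1, 2, 3}  B2 = {1, 3, 4}  B3 = {3, 4, 6}  B4 = {3, 6, 9}  B5 = {3, 8, 9}  B6 = {3, 7, 8}  B7 = {0, 3, 7}  B8 = {0, 3, 5}
Tree: B1–B2, B2–B3, B3–B4, B4–B5, B5–B6, B6–B7, B7–B8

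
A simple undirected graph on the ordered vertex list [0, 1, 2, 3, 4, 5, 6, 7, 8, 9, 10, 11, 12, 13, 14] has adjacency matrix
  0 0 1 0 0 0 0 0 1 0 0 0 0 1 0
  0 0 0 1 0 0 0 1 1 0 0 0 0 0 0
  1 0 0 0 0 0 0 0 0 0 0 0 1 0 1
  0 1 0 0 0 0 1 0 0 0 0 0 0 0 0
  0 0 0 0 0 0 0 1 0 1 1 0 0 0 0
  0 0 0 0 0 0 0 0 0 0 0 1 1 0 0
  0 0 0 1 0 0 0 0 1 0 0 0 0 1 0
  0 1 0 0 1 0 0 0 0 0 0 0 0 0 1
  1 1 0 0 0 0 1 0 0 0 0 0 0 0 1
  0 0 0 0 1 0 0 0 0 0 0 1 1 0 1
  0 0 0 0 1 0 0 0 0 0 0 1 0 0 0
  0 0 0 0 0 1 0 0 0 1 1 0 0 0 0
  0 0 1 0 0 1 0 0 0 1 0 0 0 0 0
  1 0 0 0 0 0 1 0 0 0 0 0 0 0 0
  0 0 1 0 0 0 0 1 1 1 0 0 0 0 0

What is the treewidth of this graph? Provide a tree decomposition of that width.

Treewidth 3.
One optimal decomposition is:
Bags: B1 = {1, 3, 6, 13}  B2 = {1, 6, 8, 13}  B3 = {0, 1, 8, 13}  B4 = {0, 1, 7, 8}  B5 = {0, 7, 8, 14}  B6 = {0, 2, 7, 14}  B7 = {2, 4, 7, 14}  B8 = {2, 4, 9, 14}  B9 = {2, 4, 9, 12}  B10 = {4, 9, 10, 12}  B11 = {9, 10, 11, 12}  B12 = {5, 10, 11, 12}
Tree: B1–B2, B2–B3, B3–B4, B4–B5, B5–B6, B6–B7, B7–B8, B8–B9, B9–B10, B10–B11, B11–B12

Each bag holds 4 vertices, so the decomposition has width 3, which upper-bounds the treewidth. For the lower bound: the 4 vertex sets {3,6,13}, {1}, {8}, {0,2,7,14} are disjoint, each induces a connected subgraph, and every pair is joined by at least one edge of G. Contracting each set to a single vertex therefore yields K_{4} as a minor, and since treewidth is minor-monotone, tw(G) ≥ tw(K_{4}) = 3. Hence tw(G) = 3 exactly.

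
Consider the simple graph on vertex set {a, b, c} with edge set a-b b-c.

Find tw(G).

A width-1 tree decomposition is:
Bags: B1 = {a, b}  B2 = {b, c}
Tree: B1–B2
Each bag holds 2 vertices, so the decomposition has width 1, which upper-bounds the treewidth. Since G has at least one edge (e.g. b–a), it is not an edgeless graph, so tw(G) ≥ 1. Hence tw(G) = 1 exactly.

1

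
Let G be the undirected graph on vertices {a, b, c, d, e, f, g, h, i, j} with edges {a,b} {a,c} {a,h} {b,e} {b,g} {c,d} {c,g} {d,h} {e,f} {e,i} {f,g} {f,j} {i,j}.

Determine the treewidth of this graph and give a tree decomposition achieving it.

Each bag holds 3 vertices, so the decomposition has width 2, which upper-bounds the treewidth. The edges h–d–c–a–h form a cycle, so G is not a tree and its treewidth is at least 2. Combining the bounds, tw(G) = 2.

Treewidth 2.
One such decomposition:
Bags: B1 = {a, d, h}  B2 = {a, c, d}  B3 = {a, b, c}  B4 = {b, c, g}  B5 = {b, e, g}  B6 = {e, f, g}  B7 = {e, f, i}  B8 = {f, i, j}
Tree: B1–B2, B2–B3, B3–B4, B4–B5, B5–B6, B6–B7, B7–B8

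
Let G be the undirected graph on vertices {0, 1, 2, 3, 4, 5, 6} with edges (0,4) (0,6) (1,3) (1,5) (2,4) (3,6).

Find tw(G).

A width-1 tree decomposition is:
Bags: B1 = {2, 4}  B2 = {0, 4}  B3 = {0, 6}  B4 = {3, 6}  B5 = {1, 3}  B6 = {1, 5}
Tree: B1–B2, B2–B3, B3–B4, B4–B5, B5–B6
Every bag has size at most 2, so the width is 2 − 1 = 1 and tw(G) ≤ 1. G has an edge, so its treewidth is at least 1. The upper and lower bounds meet at 1, so that is the treewidth.

1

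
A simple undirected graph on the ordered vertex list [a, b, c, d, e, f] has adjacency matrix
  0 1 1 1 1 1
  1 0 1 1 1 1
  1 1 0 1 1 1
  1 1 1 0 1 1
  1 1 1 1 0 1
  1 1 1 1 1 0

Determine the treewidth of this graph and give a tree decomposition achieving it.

A single bag containing all 6 vertices is trivially a valid decomposition of width 5. For the lower bound, the 6 vertices {a, b, c, d, e, f} are pairwise adjacent, and any tree decomposition puts a clique entirely inside one bag — forcing width ≥ 5. Hence tw(G) = 5 exactly.

Treewidth 5.
One such decomposition:
Bags: B1 = {a, b, c, d, e, f}
Tree: (single bag)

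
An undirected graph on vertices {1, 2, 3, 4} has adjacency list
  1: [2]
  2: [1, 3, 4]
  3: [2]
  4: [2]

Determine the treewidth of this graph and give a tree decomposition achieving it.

Treewidth 1.
Bags: B1 = {2, 3}  B2 = {2, 4}  B3 = {1, 2}
Tree: B1–B2, B2–B3

Every bag has size at most 2, so the width is 2 − 1 = 1 and tw(G) ≤ 1. Any graph with an edge has treewidth ≥ 1, and G has the edge 2–3. Combining the bounds, tw(G) = 1.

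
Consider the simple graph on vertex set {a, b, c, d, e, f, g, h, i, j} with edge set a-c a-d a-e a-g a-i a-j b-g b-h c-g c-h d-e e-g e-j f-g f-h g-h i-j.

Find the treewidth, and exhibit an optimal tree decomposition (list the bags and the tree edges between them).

Treewidth 2.
Bags: B1 = {a, e, j}  B2 = {a, e, g}  B3 = {a, c, g}  B4 = {c, g, h}  B5 = {a, d, e}  B6 = {f, g, h}  B7 = {b, g, h}  B8 = {a, i, j}
Tree: B1–B2, B2–B3, B3–B4, B2–B5, B4–B6, B4–B7, B1–B8

The largest bag has 3 vertices, giving width 2; this decomposition certifies tw(G) ≤ 2. For the lower bound, the 3 vertices {a, d, e} are pairwise adjacent, and any tree decomposition puts a clique entirely inside one bag — forcing width ≥ 2. The upper and lower bounds meet at 2, so that is the treewidth.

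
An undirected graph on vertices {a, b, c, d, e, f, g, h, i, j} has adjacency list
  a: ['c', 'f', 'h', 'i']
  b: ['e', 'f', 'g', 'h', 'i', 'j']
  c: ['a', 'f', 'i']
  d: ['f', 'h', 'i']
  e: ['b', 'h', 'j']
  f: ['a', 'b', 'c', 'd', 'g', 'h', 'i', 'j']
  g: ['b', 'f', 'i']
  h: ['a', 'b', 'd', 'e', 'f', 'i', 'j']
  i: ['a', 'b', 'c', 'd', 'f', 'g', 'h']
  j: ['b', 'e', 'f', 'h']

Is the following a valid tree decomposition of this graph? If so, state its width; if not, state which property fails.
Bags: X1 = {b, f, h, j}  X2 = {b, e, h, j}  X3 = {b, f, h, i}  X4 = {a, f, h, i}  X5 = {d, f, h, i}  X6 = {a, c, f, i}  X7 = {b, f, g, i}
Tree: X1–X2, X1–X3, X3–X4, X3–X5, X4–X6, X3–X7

Every vertex of G appears in some bag (union = {a, b, c, d, e, f, g, h, i, j}); every edge is covered by a bag; and for each vertex v the set of bags containing v is connected in the bag tree. The decomposition is therefore valid. The largest bag has 4 vertices, so the width is 3.

Yes; width 3.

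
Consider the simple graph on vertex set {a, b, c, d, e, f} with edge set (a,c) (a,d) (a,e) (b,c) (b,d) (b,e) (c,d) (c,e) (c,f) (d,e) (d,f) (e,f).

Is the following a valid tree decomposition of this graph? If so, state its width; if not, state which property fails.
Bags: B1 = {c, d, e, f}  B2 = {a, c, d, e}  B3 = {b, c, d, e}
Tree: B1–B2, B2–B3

Vertex coverage: the bags together contain {a, b, c, d, e, f}, the full vertex set. Edge coverage: each edge of G has both endpoints in at least one bag. Running intersection: for every vertex, the bags containing it form a connected subtree. All three properties hold, so this is a valid tree decomposition of width max|bag| − 1 = 3, and hence tw(G) ≤ 3.

Yes; width 3.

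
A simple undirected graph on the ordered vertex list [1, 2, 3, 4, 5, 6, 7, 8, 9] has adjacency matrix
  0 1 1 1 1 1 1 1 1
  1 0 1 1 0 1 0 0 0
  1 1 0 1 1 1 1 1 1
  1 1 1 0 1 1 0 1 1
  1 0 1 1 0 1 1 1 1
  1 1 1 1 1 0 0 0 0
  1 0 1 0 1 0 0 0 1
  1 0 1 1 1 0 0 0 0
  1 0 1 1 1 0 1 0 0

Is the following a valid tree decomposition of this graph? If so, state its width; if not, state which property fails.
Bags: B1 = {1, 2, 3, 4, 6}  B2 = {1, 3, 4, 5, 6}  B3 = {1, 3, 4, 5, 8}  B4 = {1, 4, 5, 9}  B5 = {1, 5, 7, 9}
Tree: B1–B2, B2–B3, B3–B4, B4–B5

No — edge (3,9) lies in no bag.

A tree decomposition must satisfy three properties: every vertex lies in some bag; for every edge, both endpoints lie together in some bag; and for every vertex, the bags containing it form a connected subtree. Here edge (3,9) lies in no bag, so the decomposition is invalid.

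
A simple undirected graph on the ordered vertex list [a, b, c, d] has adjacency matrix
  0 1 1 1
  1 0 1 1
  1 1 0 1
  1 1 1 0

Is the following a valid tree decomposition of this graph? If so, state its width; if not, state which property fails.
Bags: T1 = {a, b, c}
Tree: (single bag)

No — vertex d appears in no bag.

A tree decomposition must satisfy three properties: every vertex lies in some bag; for every edge, both endpoints lie together in some bag; and for every vertex, the bags containing it form a connected subtree. Here vertex d appears in no bag, so the decomposition is invalid.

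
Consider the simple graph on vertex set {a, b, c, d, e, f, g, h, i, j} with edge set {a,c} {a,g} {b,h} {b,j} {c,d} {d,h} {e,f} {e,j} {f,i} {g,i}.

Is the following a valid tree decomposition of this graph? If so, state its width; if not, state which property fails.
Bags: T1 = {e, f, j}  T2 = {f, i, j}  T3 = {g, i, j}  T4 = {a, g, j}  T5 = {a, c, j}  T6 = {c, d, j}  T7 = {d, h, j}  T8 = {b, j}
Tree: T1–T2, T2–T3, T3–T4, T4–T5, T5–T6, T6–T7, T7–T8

A tree decomposition must satisfy three properties: every vertex lies in some bag; for every edge, both endpoints lie together in some bag; and for every vertex, the bags containing it form a connected subtree. Here edge (h,b) lies in no bag, so the decomposition is invalid.

No — edge (h,b) lies in no bag.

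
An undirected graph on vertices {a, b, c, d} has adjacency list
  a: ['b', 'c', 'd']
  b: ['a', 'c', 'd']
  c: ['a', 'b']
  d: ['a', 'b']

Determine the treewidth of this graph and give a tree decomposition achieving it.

Treewidth 2.
Bags: B1 = {a, b, c}  B2 = {a, b, d}
Tree: B1–B2

The largest bag has 3 vertices, giving width 2; this decomposition certifies tw(G) ≤ 2. Conversely, {a, b, d} is a clique of size 3, and the vertices of any clique must share a bag in every tree decomposition; so some bag has ≥ 3 vertices and tw(G) ≥ 2. Hence tw(G) = 2 exactly.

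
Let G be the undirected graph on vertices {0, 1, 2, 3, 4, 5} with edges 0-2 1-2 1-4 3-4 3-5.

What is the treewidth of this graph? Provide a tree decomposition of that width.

Every bag has size at most 2, so the width is 2 − 1 = 1 and tw(G) ≤ 1. G has an edge, so its treewidth is at least 1. Therefore the treewidth is 1.

Treewidth 1.
One such decomposition:
Bags: B1 = {3, 4}  B2 = {3, 5}  B3 = {1, 4}  B4 = {1, 2}  B5 = {0, 2}
Tree: B1–B2, B1–B3, B3–B4, B4–B5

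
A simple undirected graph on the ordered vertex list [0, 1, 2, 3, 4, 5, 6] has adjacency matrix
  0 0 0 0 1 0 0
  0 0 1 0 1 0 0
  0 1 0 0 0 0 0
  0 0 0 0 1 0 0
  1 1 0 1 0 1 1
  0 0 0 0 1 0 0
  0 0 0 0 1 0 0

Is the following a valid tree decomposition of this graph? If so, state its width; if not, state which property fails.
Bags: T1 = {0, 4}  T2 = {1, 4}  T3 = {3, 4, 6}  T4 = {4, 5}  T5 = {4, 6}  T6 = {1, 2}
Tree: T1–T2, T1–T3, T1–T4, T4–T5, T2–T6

No — bags containing vertex 6 are not connected in the tree.

A tree decomposition must satisfy three properties: every vertex lies in some bag; for every edge, both endpoints lie together in some bag; and for every vertex, the bags containing it form a connected subtree. Here bags containing vertex 6 are not connected in the tree, so the decomposition is invalid.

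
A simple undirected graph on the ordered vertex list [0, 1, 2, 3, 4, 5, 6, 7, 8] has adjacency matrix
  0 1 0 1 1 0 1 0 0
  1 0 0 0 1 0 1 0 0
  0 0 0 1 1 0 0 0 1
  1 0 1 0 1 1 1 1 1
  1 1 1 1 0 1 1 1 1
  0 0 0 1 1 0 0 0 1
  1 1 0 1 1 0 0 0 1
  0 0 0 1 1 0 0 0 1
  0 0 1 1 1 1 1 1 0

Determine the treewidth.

A width-3 tree decomposition is:
Bags: B1 = {3, 4, 6, 8}  B2 = {2, 3, 4, 8}  B3 = {3, 4, 7, 8}  B4 = {3, 4, 5, 8}  B5 = {0, 3, 4, 6}  B6 = {0, 1, 4, 6}
Tree: B1–B2, B2–B3, B2–B4, B1–B5, B5–B6
The largest bag has 4 vertices, giving width 3; this decomposition certifies tw(G) ≤ 3. On the other hand G contains the 4-clique {0, 1, 4, 6}. A clique must lie in a single bag of any decomposition, so no decomposition can have width below 3. Hence tw(G) = 3 exactly.

3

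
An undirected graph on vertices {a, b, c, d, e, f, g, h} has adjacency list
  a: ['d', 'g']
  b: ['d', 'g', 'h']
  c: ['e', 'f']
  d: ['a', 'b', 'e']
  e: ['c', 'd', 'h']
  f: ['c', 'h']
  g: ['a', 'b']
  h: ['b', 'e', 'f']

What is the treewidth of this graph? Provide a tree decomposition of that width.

Treewidth 2.
One such decomposition:
Bags: B1 = {c, f, h}  B2 = {c, e, h}  B3 = {b, e, h}  B4 = {b, d, e}  B5 = {b, d, g}  B6 = {a, d, g}
Tree: B1–B2, B2–B3, B3–B4, B4–B5, B5–B6

The largest bag has 3 vertices, giving width 2; this decomposition certifies tw(G) ≤ 2. The edges f–c–e–h–f form a cycle, so G is not a tree and its treewidth is at least 2. Therefore the treewidth is 2.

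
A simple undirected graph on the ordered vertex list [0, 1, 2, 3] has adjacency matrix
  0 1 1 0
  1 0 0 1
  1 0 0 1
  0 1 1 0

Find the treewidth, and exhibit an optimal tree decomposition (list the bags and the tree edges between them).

The largest bag has 3 vertices, giving width 2; this decomposition certifies tw(G) ≤ 2. Since 0–2–3–1–0 is a cycle in G, G is not acyclic. Forests are exactly the graphs of treewidth ≤ 1, so tw(G) ≥ 2. Therefore the treewidth is 2.

Treewidth 2.
Bags: B1 = {0, 2, 3}  B2 = {0, 1, 3}
Tree: B1–B2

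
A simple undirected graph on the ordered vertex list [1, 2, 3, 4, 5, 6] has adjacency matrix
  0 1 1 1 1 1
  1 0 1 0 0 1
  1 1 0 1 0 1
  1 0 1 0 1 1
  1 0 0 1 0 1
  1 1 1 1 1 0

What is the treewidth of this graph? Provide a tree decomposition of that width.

The largest bag has 4 vertices, giving width 3; this decomposition certifies tw(G) ≤ 3. Conversely, {1, 2, 3, 6} is a clique of size 4, and the vertices of any clique must share a bag in every tree decomposition; so some bag has ≥ 4 vertices and tw(G) ≥ 3. Hence tw(G) = 3 exactly.

Treewidth 3.
Bags: B1 = {1, 3, 4, 6}  B2 = {1, 4, 5, 6}  B3 = {1, 2, 3, 6}
Tree: B1–B2, B1–B3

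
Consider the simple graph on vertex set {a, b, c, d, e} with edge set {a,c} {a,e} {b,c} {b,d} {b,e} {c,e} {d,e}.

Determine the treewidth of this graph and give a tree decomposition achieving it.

Every bag has size at most 3, so the width is 3 − 1 = 2 and tw(G) ≤ 2. For the lower bound, the 3 vertices {b, d, e} are pairwise adjacent, and any tree decomposition puts a clique entirely inside one bag — forcing width ≥ 2. Therefore the treewidth is 2.

Treewidth 2.
One optimal decomposition is:
Bags: B1 = {b, c, e}  B2 = {a, c, e}  B3 = {b, d, e}
Tree: B1–B2, B1–B3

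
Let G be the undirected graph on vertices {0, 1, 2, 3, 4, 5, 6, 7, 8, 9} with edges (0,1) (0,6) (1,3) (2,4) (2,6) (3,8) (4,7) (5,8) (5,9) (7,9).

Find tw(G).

A width-2 tree decomposition is:
Bags: B1 = {2, 4, 6}  B2 = {4, 6, 7}  B3 = {6, 7, 9}  B4 = {5, 6, 9}  B5 = {5, 6, 8}  B6 = {3, 6, 8}  B7 = {1, 3, 6}  B8 = {0, 1, 6}
Tree: B1–B2, B2–B3, B3–B4, B4–B5, B5–B6, B6–B7, B7–B8
Every bag has size at most 3, so the width is 3 − 1 = 2 and tw(G) ≤ 2. The edges 6–2–4–7–9–5–8–3–1–0–6 form a cycle, so G is not a tree and its treewidth is at least 2. Hence tw(G) = 2 exactly.

2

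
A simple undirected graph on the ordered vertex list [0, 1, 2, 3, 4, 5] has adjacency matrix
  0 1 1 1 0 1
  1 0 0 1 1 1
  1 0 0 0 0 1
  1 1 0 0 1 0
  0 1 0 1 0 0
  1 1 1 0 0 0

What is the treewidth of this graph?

2

A width-2 tree decomposition is:
Bags: B1 = {0, 1, 3}  B2 = {1, 3, 4}  B3 = {0, 1, 5}  B4 = {0, 2, 5}
Tree: B1–B2, B1–B3, B3–B4
The largest bag has 3 vertices, giving width 2; this decomposition certifies tw(G) ≤ 2. Conversely, {0, 1, 3} is a clique of size 3, and the vertices of any clique must share a bag in every tree decomposition; so some bag has ≥ 3 vertices and tw(G) ≥ 2. Therefore the treewidth is 2.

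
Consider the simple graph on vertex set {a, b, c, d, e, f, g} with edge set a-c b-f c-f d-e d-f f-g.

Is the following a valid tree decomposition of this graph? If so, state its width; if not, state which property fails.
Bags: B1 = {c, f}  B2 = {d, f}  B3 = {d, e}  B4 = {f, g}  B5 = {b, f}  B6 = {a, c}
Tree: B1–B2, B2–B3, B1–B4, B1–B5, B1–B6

Yes; width 1.

Checking the three conditions: (i) the bags cover all of {a, b, c, d, e, f, g}; (ii) for each edge, some bag contains both endpoints; (iii) the bags containing any fixed vertex form a subtree. All hold, so the decomposition is valid with width 2 − 1 = 1.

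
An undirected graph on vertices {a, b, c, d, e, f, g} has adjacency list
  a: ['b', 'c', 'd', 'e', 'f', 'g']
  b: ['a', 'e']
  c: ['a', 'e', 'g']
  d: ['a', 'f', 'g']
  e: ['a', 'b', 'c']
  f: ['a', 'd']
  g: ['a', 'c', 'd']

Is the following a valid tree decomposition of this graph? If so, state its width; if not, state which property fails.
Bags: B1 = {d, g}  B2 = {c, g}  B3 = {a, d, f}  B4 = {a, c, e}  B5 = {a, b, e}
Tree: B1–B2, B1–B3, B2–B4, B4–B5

A tree decomposition must satisfy three properties: every vertex lies in some bag; for every edge, both endpoints lie together in some bag; and for every vertex, the bags containing it form a connected subtree. Here edge (a,g) lies in no bag, so the decomposition is invalid.

No — edge (a,g) lies in no bag.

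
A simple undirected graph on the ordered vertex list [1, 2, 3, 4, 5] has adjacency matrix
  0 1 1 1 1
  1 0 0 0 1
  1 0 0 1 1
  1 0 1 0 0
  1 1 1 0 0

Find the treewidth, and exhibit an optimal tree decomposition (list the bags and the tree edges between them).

Treewidth 2.
One such decomposition:
Bags: B1 = {1, 3, 5}  B2 = {1, 3, 4}  B3 = {1, 2, 5}
Tree: B1–B2, B1–B3

Every bag has size at most 3, so the width is 3 − 1 = 2 and tw(G) ≤ 2. On the other hand G contains the 3-clique {1, 2, 5}. A clique must lie in a single bag of any decomposition, so no decomposition can have width below 2. Combining the bounds, tw(G) = 2.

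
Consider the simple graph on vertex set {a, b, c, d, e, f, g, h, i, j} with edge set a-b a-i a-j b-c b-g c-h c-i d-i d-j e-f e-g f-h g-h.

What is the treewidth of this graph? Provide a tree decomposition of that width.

Treewidth 2.
Bags: B1 = {e, f, g}  B2 = {f, g, h}  B3 = {b, g, h}  B4 = {b, c, h}  B5 = {a, b, c}  B6 = {a, c, i}  B7 = {a, i, j}  B8 = {d, i, j}
Tree: B1–B2, B2–B3, B3–B4, B4–B5, B5–B6, B6–B7, B7–B8

Every bag has size at most 3, so the width is 3 − 1 = 2 and tw(G) ≤ 2. The edges e–f–h–g–e form a cycle, so G is not a tree and its treewidth is at least 2. Hence tw(G) = 2 exactly.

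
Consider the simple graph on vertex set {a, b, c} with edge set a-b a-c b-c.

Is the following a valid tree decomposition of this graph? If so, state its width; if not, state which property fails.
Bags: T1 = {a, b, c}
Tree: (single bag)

Yes; width 2.

Vertex coverage: the bags together contain {a, b, c}, the full vertex set. Edge coverage: each edge of G has both endpoints in at least one bag. Running intersection: for every vertex, the bags containing it form a connected subtree. All three properties hold, so this is a valid tree decomposition of width max|bag| − 1 = 2, and hence tw(G) ≤ 2.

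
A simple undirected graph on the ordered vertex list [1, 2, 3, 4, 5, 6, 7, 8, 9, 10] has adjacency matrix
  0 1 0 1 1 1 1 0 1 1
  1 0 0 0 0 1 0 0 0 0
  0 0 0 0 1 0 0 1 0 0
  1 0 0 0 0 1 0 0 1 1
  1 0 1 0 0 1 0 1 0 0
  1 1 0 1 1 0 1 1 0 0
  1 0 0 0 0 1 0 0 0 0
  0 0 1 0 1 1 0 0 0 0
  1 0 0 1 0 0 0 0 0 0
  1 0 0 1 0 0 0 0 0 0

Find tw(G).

2

A width-2 tree decomposition is:
Bags: B1 = {1, 5, 6}  B2 = {1, 4, 6}  B3 = {1, 2, 6}  B4 = {1, 6, 7}  B5 = {5, 6, 8}  B6 = {1, 4, 10}  B7 = {3, 5, 8}  B8 = {1, 4, 9}
Tree: B1–B2, B1–B3, B3–B4, B1–B5, B2–B6, B5–B7, B6–B8
Every bag has size at most 3, so the width is 3 − 1 = 2 and tw(G) ≤ 2. Conversely, {3, 5, 8} is a clique of size 3, and the vertices of any clique must share a bag in every tree decomposition; so some bag has ≥ 3 vertices and tw(G) ≥ 2. Combining the bounds, tw(G) = 2.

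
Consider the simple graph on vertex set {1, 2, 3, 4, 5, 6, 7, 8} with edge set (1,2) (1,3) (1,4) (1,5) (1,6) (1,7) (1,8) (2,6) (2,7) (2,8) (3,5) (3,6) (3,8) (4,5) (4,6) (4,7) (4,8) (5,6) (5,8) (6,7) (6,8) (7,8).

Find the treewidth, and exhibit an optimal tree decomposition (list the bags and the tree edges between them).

Each bag holds 5 vertices, so the decomposition has width 4, which upper-bounds the treewidth. For the lower bound, the 5 vertices {1, 2, 6, 7, 8} are pairwise adjacent, and any tree decomposition puts a clique entirely inside one bag — forcing width ≥ 4. Combining the bounds, tw(G) = 4.

Treewidth 4.
Bags: B1 = {1, 4, 5, 6, 8}  B2 = {1, 4, 6, 7, 8}  B3 = {1, 2, 6, 7, 8}  B4 = {1, 3, 5, 6, 8}
Tree: B1–B2, B2–B3, B1–B4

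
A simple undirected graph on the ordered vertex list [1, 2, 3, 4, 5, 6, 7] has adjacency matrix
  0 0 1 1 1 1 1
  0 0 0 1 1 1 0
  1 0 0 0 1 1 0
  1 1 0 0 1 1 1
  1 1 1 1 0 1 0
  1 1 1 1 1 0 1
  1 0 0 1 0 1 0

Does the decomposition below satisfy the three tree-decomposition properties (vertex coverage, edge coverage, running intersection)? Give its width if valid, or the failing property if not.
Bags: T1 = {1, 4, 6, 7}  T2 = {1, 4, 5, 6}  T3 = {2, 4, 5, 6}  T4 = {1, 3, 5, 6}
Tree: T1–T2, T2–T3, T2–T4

Yes; width 3.

Checking the three conditions: (i) the bags cover all of {1, 2, 3, 4, 5, 6, 7}; (ii) for each edge, some bag contains both endpoints; (iii) the bags containing any fixed vertex form a subtree. All hold, so the decomposition is valid with width 4 − 1 = 3.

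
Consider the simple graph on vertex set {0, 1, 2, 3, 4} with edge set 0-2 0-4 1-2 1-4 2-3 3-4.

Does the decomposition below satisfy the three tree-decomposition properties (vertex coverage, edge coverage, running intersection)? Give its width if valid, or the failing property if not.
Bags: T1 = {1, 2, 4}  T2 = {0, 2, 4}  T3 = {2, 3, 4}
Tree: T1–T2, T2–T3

Vertex coverage: the bags together contain {0, 1, 2, 3, 4}, the full vertex set. Edge coverage: each edge of G has both endpoints in at least one bag. Running intersection: for every vertex, the bags containing it form a connected subtree. All three properties hold, so this is a valid tree decomposition of width max|bag| − 1 = 2, and hence tw(G) ≤ 2.

Yes; width 2.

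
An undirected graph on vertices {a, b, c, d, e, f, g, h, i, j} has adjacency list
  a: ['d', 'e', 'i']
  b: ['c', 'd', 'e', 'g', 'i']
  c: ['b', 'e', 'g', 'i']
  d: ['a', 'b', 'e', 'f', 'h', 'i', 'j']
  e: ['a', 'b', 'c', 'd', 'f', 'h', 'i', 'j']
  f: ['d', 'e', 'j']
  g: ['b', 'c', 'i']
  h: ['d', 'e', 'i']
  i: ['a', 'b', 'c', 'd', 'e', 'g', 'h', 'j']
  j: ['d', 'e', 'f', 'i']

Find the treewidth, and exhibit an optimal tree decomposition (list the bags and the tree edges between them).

Treewidth 3.
One such decomposition:
Bags: B1 = {d, e, f, j}  B2 = {d, e, i, j}  B3 = {d, e, h, i}  B4 = {b, d, e, i}  B5 = {b, c, e, i}  B6 = {a, d, e, i}  B7 = {b, c, g, i}
Tree: B1–B2, B2–B3, B2–B4, B4–B5, B3–B6, B5–B7

Each bag holds 4 vertices, so the decomposition has width 3, which upper-bounds the treewidth. For the lower bound, the 4 vertices {d, e, f, j} are pairwise adjacent, and any tree decomposition puts a clique entirely inside one bag — forcing width ≥ 3. Hence tw(G) = 3 exactly.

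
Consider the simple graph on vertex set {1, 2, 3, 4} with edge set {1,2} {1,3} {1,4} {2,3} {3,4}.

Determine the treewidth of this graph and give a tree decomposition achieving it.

The largest bag has 3 vertices, giving width 2; this decomposition certifies tw(G) ≤ 2. For the lower bound, the 3 vertices {1, 2, 3} are pairwise adjacent, and any tree decomposition puts a clique entirely inside one bag — forcing width ≥ 2. The upper and lower bounds meet at 2, so that is the treewidth.

Treewidth 2.
Bags: B1 = {1, 2, 3}  B2 = {1, 3, 4}
Tree: B1–B2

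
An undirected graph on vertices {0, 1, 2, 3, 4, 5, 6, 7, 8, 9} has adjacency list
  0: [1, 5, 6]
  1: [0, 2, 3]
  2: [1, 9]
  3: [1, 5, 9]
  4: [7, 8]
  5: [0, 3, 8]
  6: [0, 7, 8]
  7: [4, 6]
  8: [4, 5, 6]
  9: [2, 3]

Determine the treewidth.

A width-2 tree decomposition is:
Bags: B1 = {1, 2, 9}  B2 = {1, 3, 9}  B3 = {0, 1, 3}  B4 = {0, 3, 5}  B5 = {0, 5, 6}  B6 = {5, 6, 8}  B7 = {6, 7, 8}  B8 = {4, 7, 8}
Tree: B1–B2, B2–B3, B3–B4, B4–B5, B5–B6, B6–B7, B7–B8
The largest bag has 3 vertices, giving width 2; this decomposition certifies tw(G) ≤ 2. For the lower bound, G contains the cycle 2–9–3–1–2, so G is not a forest; only forests have treewidth ≤ 1, hence tw(G) ≥ 2. The upper and lower bounds meet at 2, so that is the treewidth.

2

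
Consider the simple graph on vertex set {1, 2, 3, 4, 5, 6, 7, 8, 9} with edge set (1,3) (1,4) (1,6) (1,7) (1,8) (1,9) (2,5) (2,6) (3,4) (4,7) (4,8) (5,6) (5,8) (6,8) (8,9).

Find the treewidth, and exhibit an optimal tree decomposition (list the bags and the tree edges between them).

The largest bag has 3 vertices, giving width 2; this decomposition certifies tw(G) ≤ 2. Conversely, {1, 8, 9} is a clique of size 3, and the vertices of any clique must share a bag in every tree decomposition; so some bag has ≥ 3 vertices and tw(G) ≥ 2. Therefore the treewidth is 2.

Treewidth 2.
Bags: B1 = {1, 4, 8}  B2 = {1, 4, 7}  B3 = {1, 3, 4}  B4 = {1, 8, 9}  B5 = {1, 6, 8}  B6 = {5, 6, 8}  B7 = {2, 5, 6}
Tree: B1–B2, B1–B3, B1–B4, B4–B5, B5–B6, B6–B7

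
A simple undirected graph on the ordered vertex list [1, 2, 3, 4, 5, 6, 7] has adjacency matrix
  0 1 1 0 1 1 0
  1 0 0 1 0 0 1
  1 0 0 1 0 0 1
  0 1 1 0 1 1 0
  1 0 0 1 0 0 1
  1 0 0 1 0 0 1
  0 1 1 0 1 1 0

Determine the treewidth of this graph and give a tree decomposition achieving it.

Each bag holds 4 vertices, so the decomposition has width 3, which upper-bounds the treewidth. For the lower bound: the 4 vertex sets {4,6}, {1,3}, {7}, {2} are disjoint, each induces a connected subgraph, and every pair is joined by at least one edge of G. Contracting each set to a single vertex therefore yields K_{4} as a minor, and since treewidth is minor-monotone, tw(G) ≥ tw(K_{4}) = 3. Combining the bounds, tw(G) = 3.

Treewidth 3.
One such decomposition:
Bags: B1 = {1, 4, 6, 7}  B2 = {1, 3, 4, 7}  B3 = {1, 2, 4, 7}  B4 = {1, 4, 5, 7}
Tree: B1–B2, B2–B3, B3–B4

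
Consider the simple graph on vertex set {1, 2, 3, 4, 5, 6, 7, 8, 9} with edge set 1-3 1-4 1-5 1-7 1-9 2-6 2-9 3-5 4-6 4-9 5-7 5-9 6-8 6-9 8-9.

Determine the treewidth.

A width-2 tree decomposition is:
Bags: B1 = {6, 8, 9}  B2 = {4, 6, 9}  B3 = {1, 4, 9}  B4 = {1, 5, 9}  B5 = {2, 6, 9}  B6 = {1, 3, 5}  B7 = {1, 5, 7}
Tree: B1–B2, B2–B3, B3–B4, B2–B5, B4–B6, B6–B7
Each bag holds 3 vertices, so the decomposition has width 2, which upper-bounds the treewidth. For the lower bound, the 3 vertices {1, 4, 9} are pairwise adjacent, and any tree decomposition puts a clique entirely inside one bag — forcing width ≥ 2. The upper and lower bounds meet at 2, so that is the treewidth.

2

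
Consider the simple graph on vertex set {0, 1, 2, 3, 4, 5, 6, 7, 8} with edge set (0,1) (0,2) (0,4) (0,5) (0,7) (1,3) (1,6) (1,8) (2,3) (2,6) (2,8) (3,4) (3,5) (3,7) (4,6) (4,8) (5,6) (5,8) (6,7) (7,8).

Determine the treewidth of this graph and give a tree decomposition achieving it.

Treewidth 4.
One such decomposition:
Bags: B1 = {0, 3, 4, 6, 8}  B2 = {0, 3, 5, 6, 8}  B3 = {0, 2, 3, 6, 8}  B4 = {0, 1, 3, 6, 8}  B5 = {0, 3, 6, 7, 8}
Tree: B1–B2, B2–B3, B3–B4, B4–B5

The largest bag has 5 vertices, giving width 4; this decomposition certifies tw(G) ≤ 4. For the lower bound: the 5 vertex sets {0,4}, {3,5}, {2,8}, {6}, {1} are disjoint, each induces a connected subgraph, and every pair is joined by at least one edge of G. Contracting each set to a single vertex therefore yields K_{5} as a minor, and since treewidth is minor-monotone, tw(G) ≥ tw(K_{5}) = 4. Combining the bounds, tw(G) = 4.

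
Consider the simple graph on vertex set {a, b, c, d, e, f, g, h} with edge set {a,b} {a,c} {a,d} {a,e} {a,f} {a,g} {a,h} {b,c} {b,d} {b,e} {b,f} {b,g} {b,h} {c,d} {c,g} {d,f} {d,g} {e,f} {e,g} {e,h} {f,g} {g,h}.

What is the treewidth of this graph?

4

A width-4 tree decomposition is:
Bags: B1 = {a, b, c, d, g}  B2 = {a, b, d, f, g}  B3 = {a, b, e, f, g}  B4 = {a, b, e, g, h}
Tree: B1–B2, B2–B3, B3–B4
Each bag holds 5 vertices, so the decomposition has width 4, which upper-bounds the treewidth. Conversely, {a, b, c, d, g} is a clique of size 5, and the vertices of any clique must share a bag in every tree decomposition; so some bag has ≥ 5 vertices and tw(G) ≥ 4. Hence tw(G) = 4 exactly.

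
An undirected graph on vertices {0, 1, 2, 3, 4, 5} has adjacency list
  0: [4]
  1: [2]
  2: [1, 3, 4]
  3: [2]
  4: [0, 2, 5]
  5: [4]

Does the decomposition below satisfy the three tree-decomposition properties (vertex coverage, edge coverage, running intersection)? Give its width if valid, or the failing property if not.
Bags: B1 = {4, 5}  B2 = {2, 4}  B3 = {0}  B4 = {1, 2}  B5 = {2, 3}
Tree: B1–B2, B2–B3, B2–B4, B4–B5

No — edge (4,0) lies in no bag.

A tree decomposition must satisfy three properties: every vertex lies in some bag; for every edge, both endpoints lie together in some bag; and for every vertex, the bags containing it form a connected subtree. Here edge (4,0) lies in no bag, so the decomposition is invalid.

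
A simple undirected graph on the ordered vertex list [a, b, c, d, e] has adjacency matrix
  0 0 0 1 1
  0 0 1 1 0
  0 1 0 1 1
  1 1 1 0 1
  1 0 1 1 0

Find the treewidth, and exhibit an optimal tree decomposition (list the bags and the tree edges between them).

Every bag has size at most 3, so the width is 3 − 1 = 2 and tw(G) ≤ 2. On the other hand G contains the 3-clique {c, d, e}. A clique must lie in a single bag of any decomposition, so no decomposition can have width below 2. The upper and lower bounds meet at 2, so that is the treewidth.

Treewidth 2.
Bags: B1 = {b, c, d}  B2 = {c, d, e}  B3 = {a, d, e}
Tree: B1–B2, B2–B3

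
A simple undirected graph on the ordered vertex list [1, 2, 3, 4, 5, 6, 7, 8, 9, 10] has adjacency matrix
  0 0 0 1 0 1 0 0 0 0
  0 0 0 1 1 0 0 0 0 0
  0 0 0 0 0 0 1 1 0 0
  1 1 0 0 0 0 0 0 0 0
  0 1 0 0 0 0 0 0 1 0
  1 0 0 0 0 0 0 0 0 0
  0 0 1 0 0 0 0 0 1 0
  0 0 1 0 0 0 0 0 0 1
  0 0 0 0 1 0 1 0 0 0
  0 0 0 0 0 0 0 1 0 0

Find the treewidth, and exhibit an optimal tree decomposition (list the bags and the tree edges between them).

Treewidth 1.
Bags: B1 = {1, 6}  B2 = {1, 4}  B3 = {2, 4}  B4 = {2, 5}  B5 = {5, 9}  B6 = {7, 9}  B7 = {3, 7}  B8 = {3, 8}  B9 = {8, 10}
Tree: B1–B2, B2–B3, B3–B4, B4–B5, B5–B6, B6–B7, B7–B8, B8–B9

Every bag has size at most 2, so the width is 2 − 1 = 1 and tw(G) ≤ 1. Since G has at least one edge (e.g. 6–1), it is not an edgeless graph, so tw(G) ≥ 1. Therefore the treewidth is 1.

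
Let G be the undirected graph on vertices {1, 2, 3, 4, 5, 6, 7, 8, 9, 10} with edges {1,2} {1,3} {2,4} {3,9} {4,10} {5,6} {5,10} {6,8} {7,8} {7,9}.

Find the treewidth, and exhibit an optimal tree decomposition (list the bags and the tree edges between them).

The largest bag has 3 vertices, giving width 2; this decomposition certifies tw(G) ≤ 2. The edges 4–10–5–6–8–7–9–3–1–2–4 form a cycle, so G is not a tree and its treewidth is at least 2. Combining the bounds, tw(G) = 2.

Treewidth 2.
One such decomposition:
Bags: B1 = {4, 5, 10}  B2 = {4, 5, 6}  B3 = {4, 6, 8}  B4 = {4, 7, 8}  B5 = {4, 7, 9}  B6 = {3, 4, 9}  B7 = {1, 3, 4}  B8 = {1, 2, 4}
Tree: B1–B2, B2–B3, B3–B4, B4–B5, B5–B6, B6–B7, B7–B8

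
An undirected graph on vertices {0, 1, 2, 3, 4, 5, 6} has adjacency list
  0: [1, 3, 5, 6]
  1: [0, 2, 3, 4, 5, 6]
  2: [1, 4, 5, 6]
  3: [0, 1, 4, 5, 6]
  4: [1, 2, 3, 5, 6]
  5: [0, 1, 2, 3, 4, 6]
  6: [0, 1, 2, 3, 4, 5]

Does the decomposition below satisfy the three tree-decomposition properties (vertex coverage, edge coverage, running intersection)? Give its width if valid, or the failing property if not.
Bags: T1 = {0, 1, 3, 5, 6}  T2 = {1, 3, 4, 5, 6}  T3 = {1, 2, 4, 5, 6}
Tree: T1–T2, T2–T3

Checking the three conditions: (i) the bags cover all of {0, 1, 2, 3, 4, 5, 6}; (ii) for each edge, some bag contains both endpoints; (iii) the bags containing any fixed vertex form a subtree. All hold, so the decomposition is valid with width 5 − 1 = 4.

Yes; width 4.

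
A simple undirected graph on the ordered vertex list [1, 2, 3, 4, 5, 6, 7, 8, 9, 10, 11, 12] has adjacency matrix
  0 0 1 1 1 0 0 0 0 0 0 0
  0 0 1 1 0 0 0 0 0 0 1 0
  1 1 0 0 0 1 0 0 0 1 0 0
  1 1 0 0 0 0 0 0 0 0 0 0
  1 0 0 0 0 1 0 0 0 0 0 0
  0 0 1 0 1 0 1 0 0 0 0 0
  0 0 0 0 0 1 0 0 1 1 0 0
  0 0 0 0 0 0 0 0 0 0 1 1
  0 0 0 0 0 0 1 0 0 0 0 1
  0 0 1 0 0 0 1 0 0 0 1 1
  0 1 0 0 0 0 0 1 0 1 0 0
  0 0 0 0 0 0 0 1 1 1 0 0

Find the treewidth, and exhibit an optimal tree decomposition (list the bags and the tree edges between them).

Treewidth 3.
Bags: B1 = {7, 8, 9, 12}  B2 = {7, 8, 10, 12}  B3 = {7, 8, 10, 11}  B4 = {6, 7, 10, 11}  B5 = {3, 6, 10, 11}  B6 = {2, 3, 6, 11}  B7 = {2, 3, 5, 6}  B8 = {1, 2, 3, 5}  B9 = {1, 2, 4, 5}
Tree: B1–B2, B2–B3, B3–B4, B4–B5, B5–B6, B6–B7, B7–B8, B8–B9

Each bag holds 4 vertices, so the decomposition has width 3, which upper-bounds the treewidth. For the lower bound: the 4 vertex sets {8,9,12}, {7}, {10}, {2,3,6,11} are disjoint, each induces a connected subgraph, and every pair is joined by at least one edge of G. Contracting each set to a single vertex therefore yields K_{4} as a minor, and since treewidth is minor-monotone, tw(G) ≥ tw(K_{4}) = 3. Hence tw(G) = 3 exactly.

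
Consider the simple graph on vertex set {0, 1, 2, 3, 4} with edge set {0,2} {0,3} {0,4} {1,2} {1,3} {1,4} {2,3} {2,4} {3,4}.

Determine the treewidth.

3

A width-3 tree decomposition is:
Bags: B1 = {0, 2, 3, 4}  B2 = {1, 2, 3, 4}
Tree: B1–B2
Each bag holds 4 vertices, so the decomposition has width 3, which upper-bounds the treewidth. For the lower bound, the 4 vertices {0, 2, 3, 4} are pairwise adjacent, and any tree decomposition puts a clique entirely inside one bag — forcing width ≥ 3. The upper and lower bounds meet at 3, so that is the treewidth.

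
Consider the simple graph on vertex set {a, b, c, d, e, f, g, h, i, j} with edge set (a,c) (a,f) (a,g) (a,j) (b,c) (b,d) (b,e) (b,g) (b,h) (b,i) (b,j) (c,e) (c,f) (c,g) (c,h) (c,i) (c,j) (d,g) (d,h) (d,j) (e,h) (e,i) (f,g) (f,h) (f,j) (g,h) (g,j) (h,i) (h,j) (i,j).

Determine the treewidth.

4

A width-4 tree decomposition is:
Bags: B1 = {b, c, h, i, j}  B2 = {b, c, g, h, j}  B3 = {b, c, e, h, i}  B4 = {c, f, g, h, j}  B5 = {b, d, g, h, j}  B6 = {a, c, f, g, j}
Tree: B1–B2, B1–B3, B2–B4, B2–B5, B4–B6
The largest bag has 5 vertices, giving width 4; this decomposition certifies tw(G) ≤ 4. For the lower bound, the 5 vertices {c, f, g, h, j} are pairwise adjacent, and any tree decomposition puts a clique entirely inside one bag — forcing width ≥ 4. Combining the bounds, tw(G) = 4.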